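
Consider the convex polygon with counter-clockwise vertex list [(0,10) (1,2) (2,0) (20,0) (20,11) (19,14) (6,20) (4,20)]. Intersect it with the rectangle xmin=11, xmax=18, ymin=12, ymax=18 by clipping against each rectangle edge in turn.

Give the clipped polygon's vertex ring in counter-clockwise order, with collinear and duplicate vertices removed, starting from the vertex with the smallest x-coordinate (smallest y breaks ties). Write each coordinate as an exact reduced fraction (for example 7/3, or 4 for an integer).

Clipped polygon: [(11,12) (18,12) (18,188/13) (11,230/13)]

1. After x ≥ 11: [(11,0) (20,0) (20,11) (19,14) (11,230/13)]
2. After x ≤ 18: [(11,0) (18,0) (18,188/13) (11,230/13)]
3. After y ≥ 12: [(11,12) (18,12) (18,188/13) (11,230/13)]
4. After y ≤ 18: [(11,12) (18,12) (18,188/13) (11,230/13)]
5. Canonical ring: [(11,12) (18,12) (18,188/13) (11,230/13)]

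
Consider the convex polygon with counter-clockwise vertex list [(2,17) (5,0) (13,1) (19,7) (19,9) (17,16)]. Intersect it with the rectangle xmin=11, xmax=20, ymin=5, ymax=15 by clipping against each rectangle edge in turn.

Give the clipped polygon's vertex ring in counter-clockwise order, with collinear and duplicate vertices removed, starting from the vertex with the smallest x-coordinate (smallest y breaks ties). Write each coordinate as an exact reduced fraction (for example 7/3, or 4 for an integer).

1. After x ≥ 11: [(11,82/5) (11,3/4) (13,1) (19,7) (19,9) (17,16)]
2. After x ≤ 20: [(11,82/5) (11,3/4) (13,1) (19,7) (19,9) (17,16)]
3. After y ≥ 5: [(11,82/5) (11,5) (17,5) (19,7) (19,9) (17,16)]
4. After y ≤ 15: [(11,15) (11,5) (17,5) (19,7) (19,9) (121/7,15)]
5. Canonical ring: [(11,5) (17,5) (19,7) (19,9) (121/7,15) (11,15)]

Clipped polygon: [(11,5) (17,5) (19,7) (19,9) (121/7,15) (11,15)]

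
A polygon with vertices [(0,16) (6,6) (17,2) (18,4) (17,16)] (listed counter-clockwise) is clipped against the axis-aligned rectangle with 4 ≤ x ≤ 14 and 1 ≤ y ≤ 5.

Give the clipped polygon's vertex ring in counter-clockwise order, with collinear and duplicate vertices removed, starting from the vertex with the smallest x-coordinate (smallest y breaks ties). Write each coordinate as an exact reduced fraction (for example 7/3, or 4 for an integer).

Clipped polygon: [(35/4,5) (14,34/11) (14,5)]

1. After x ≥ 4: [(4,16) (4,28/3) (6,6) (17,2) (18,4) (17,16)]
2. After x ≤ 14: [(14,16) (4,16) (4,28/3) (6,6) (14,34/11)]
3. After y ≥ 1: [(14,16) (4,16) (4,28/3) (6,6) (14,34/11)]
4. After y ≤ 5: [(14,5) (35/4,5) (14,34/11)]
5. Canonical ring: [(35/4,5) (14,34/11) (14,5)]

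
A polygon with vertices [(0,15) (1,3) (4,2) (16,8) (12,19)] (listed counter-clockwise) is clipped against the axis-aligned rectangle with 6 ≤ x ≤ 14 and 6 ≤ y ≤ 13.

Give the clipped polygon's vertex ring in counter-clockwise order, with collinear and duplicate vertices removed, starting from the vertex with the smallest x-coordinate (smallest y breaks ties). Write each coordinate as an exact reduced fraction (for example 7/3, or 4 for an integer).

Clipped polygon: [(6,6) (12,6) (14,7) (14,13) (6,13)]

1. After x ≥ 6: [(6,17) (6,3) (16,8) (12,19)]
2. After x ≤ 14: [(6,17) (6,3) (14,7) (14,27/2) (12,19)]
3. After y ≥ 6: [(6,17) (6,6) (12,6) (14,7) (14,27/2) (12,19)]
4. After y ≤ 13: [(6,13) (6,6) (12,6) (14,7) (14,13)]
5. Canonical ring: [(6,6) (12,6) (14,7) (14,13) (6,13)]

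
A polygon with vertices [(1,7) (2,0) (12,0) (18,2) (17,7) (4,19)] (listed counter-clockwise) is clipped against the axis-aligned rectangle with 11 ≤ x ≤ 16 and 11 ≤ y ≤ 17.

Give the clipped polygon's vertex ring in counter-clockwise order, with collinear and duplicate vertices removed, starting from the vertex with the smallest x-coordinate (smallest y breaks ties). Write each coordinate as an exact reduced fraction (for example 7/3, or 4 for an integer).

1. After x ≥ 11: [(11,0) (12,0) (18,2) (17,7) (11,163/13)]
2. After x ≤ 16: [(11,0) (12,0) (16,4/3) (16,103/13) (11,163/13)]
3. After y ≥ 11: [(11,11) (38/3,11) (11,163/13)]
4. After y ≤ 17: [(11,11) (38/3,11) (11,163/13)]
5. Canonical ring: [(11,11) (38/3,11) (11,163/13)]

Clipped polygon: [(11,11) (38/3,11) (11,163/13)]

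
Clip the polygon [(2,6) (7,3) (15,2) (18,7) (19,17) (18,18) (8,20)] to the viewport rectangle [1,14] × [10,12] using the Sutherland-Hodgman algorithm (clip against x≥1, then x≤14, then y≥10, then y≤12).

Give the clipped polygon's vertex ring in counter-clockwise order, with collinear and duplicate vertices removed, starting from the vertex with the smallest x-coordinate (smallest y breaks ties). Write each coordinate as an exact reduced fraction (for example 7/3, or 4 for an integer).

1. After x ≥ 1: [(2,6) (7,3) (15,2) (18,7) (19,17) (18,18) (8,20)]
2. After x ≤ 14: [(2,6) (7,3) (14,17/8) (14,94/5) (8,20)]
3. After y ≥ 10: [(26/7,10) (14,10) (14,94/5) (8,20)]
4. After y ≤ 12: [(32/7,12) (26/7,10) (14,10) (14,12)]
5. Canonical ring: [(26/7,10) (14,10) (14,12) (32/7,12)]

Clipped polygon: [(26/7,10) (14,10) (14,12) (32/7,12)]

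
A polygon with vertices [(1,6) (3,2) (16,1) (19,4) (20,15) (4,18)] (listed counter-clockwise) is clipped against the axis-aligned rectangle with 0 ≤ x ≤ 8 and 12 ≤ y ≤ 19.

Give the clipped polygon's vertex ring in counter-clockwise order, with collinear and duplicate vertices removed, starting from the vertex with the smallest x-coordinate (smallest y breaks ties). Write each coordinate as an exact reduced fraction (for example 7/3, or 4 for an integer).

Clipped polygon: [(5/2,12) (8,12) (8,69/4) (4,18)]

1. After x ≥ 0: [(1,6) (3,2) (16,1) (19,4) (20,15) (4,18)]
2. After x ≤ 8: [(1,6) (3,2) (8,21/13) (8,69/4) (4,18)]
3. After y ≥ 12: [(5/2,12) (8,12) (8,69/4) (4,18)]
4. After y ≤ 19: [(5/2,12) (8,12) (8,69/4) (4,18)]
5. Canonical ring: [(5/2,12) (8,12) (8,69/4) (4,18)]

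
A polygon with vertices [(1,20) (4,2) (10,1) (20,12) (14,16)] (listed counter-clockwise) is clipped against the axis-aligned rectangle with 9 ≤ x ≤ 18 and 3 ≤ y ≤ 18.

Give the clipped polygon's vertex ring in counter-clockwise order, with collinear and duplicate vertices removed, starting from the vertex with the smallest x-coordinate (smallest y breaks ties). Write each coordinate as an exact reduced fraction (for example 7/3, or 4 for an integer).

Clipped polygon: [(9,3) (130/11,3) (18,49/5) (18,40/3) (14,16) (9,228/13)]

1. After x ≥ 9: [(9,228/13) (9,7/6) (10,1) (20,12) (14,16)]
2. After x ≤ 18: [(9,228/13) (9,7/6) (10,1) (18,49/5) (18,40/3) (14,16)]
3. After y ≥ 3: [(9,228/13) (9,3) (130/11,3) (18,49/5) (18,40/3) (14,16)]
4. After y ≤ 18: [(9,228/13) (9,3) (130/11,3) (18,49/5) (18,40/3) (14,16)]
5. Canonical ring: [(9,3) (130/11,3) (18,49/5) (18,40/3) (14,16) (9,228/13)]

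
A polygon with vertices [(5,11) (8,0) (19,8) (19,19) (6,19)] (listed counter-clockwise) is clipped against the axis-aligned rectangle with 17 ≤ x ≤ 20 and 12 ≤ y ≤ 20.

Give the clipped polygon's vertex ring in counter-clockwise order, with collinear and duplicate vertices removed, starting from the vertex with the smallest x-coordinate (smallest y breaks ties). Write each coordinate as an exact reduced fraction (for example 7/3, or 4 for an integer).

Clipped polygon: [(17,12) (19,12) (19,19) (17,19)]

1. After x ≥ 17: [(17,72/11) (19,8) (19,19) (17,19)]
2. After x ≤ 20: [(17,72/11) (19,8) (19,19) (17,19)]
3. After y ≥ 12: [(17,12) (19,12) (19,19) (17,19)]
4. After y ≤ 20: [(17,12) (19,12) (19,19) (17,19)]
5. Canonical ring: [(17,12) (19,12) (19,19) (17,19)]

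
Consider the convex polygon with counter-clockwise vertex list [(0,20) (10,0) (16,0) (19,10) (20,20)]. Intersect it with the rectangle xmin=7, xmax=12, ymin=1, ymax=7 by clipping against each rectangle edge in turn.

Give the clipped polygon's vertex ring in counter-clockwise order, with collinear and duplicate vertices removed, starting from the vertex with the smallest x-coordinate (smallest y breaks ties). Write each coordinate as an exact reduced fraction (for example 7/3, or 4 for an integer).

Clipped polygon: [(7,6) (19/2,1) (12,1) (12,7) (7,7)]

1. After x ≥ 7: [(7,20) (7,6) (10,0) (16,0) (19,10) (20,20)]
2. After x ≤ 12: [(12,20) (7,20) (7,6) (10,0) (12,0)]
3. After y ≥ 1: [(12,1) (12,20) (7,20) (7,6) (19/2,1)]
4. After y ≤ 7: [(12,1) (12,7) (7,7) (7,6) (19/2,1)]
5. Canonical ring: [(7,6) (19/2,1) (12,1) (12,7) (7,7)]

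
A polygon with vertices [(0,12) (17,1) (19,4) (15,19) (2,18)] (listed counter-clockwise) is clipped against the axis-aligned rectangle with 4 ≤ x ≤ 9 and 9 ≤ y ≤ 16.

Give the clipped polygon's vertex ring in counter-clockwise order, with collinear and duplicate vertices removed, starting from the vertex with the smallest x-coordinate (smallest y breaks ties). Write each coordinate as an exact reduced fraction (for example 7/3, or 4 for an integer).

1. After x ≥ 4: [(4,160/17) (17,1) (19,4) (15,19) (4,236/13)]
2. After x ≤ 9: [(4,160/17) (9,105/17) (9,241/13) (4,236/13)]
3. After y ≥ 9: [(4,160/17) (51/11,9) (9,9) (9,241/13) (4,236/13)]
4. After y ≤ 16: [(4,16) (4,160/17) (51/11,9) (9,9) (9,16)]
5. Canonical ring: [(4,160/17) (51/11,9) (9,9) (9,16) (4,16)]

Clipped polygon: [(4,160/17) (51/11,9) (9,9) (9,16) (4,16)]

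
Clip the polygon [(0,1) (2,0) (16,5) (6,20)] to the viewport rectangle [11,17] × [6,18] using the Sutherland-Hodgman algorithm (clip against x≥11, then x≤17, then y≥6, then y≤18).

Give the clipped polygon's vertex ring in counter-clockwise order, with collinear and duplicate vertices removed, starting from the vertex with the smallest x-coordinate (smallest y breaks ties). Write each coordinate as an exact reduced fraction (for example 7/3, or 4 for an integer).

1. After x ≥ 11: [(11,45/14) (16,5) (11,25/2)]
2. After x ≤ 17: [(11,45/14) (16,5) (11,25/2)]
3. After y ≥ 6: [(11,6) (46/3,6) (11,25/2)]
4. After y ≤ 18: [(11,6) (46/3,6) (11,25/2)]
5. Canonical ring: [(11,6) (46/3,6) (11,25/2)]

Clipped polygon: [(11,6) (46/3,6) (11,25/2)]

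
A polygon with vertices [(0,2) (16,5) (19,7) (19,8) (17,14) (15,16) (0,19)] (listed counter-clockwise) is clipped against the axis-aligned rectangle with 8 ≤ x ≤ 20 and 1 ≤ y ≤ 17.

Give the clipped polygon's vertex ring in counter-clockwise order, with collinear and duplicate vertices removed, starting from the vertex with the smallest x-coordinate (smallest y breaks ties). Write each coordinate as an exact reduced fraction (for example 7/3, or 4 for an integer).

1. After x ≥ 8: [(8,7/2) (16,5) (19,7) (19,8) (17,14) (15,16) (8,87/5)]
2. After x ≤ 20: [(8,7/2) (16,5) (19,7) (19,8) (17,14) (15,16) (8,87/5)]
3. After y ≥ 1: [(8,7/2) (16,5) (19,7) (19,8) (17,14) (15,16) (8,87/5)]
4. After y ≤ 17: [(8,17) (8,7/2) (16,5) (19,7) (19,8) (17,14) (15,16) (10,17)]
5. Canonical ring: [(8,7/2) (16,5) (19,7) (19,8) (17,14) (15,16) (10,17) (8,17)]

Clipped polygon: [(8,7/2) (16,5) (19,7) (19,8) (17,14) (15,16) (10,17) (8,17)]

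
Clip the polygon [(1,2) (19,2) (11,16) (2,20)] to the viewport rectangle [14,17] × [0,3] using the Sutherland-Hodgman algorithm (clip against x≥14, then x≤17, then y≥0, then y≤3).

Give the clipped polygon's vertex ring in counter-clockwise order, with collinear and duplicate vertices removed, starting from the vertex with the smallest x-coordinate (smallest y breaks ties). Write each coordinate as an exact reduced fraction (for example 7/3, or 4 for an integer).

1. After x ≥ 14: [(14,2) (19,2) (14,43/4)]
2. After x ≤ 17: [(14,2) (17,2) (17,11/2) (14,43/4)]
3. After y ≥ 0: [(14,2) (17,2) (17,11/2) (14,43/4)]
4. After y ≤ 3: [(14,3) (14,2) (17,2) (17,3)]
5. Canonical ring: [(14,2) (17,2) (17,3) (14,3)]

Clipped polygon: [(14,2) (17,2) (17,3) (14,3)]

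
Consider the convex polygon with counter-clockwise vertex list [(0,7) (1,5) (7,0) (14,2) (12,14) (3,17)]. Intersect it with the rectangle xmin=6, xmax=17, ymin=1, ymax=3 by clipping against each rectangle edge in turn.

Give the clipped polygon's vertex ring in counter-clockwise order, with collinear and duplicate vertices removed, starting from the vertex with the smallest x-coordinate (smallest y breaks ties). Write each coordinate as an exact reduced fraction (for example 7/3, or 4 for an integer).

1. After x ≥ 6: [(6,5/6) (7,0) (14,2) (12,14) (6,16)]
2. After x ≤ 17: [(6,5/6) (7,0) (14,2) (12,14) (6,16)]
3. After y ≥ 1: [(6,1) (21/2,1) (14,2) (12,14) (6,16)]
4. After y ≤ 3: [(6,3) (6,1) (21/2,1) (14,2) (83/6,3)]
5. Canonical ring: [(6,1) (21/2,1) (14,2) (83/6,3) (6,3)]

Clipped polygon: [(6,1) (21/2,1) (14,2) (83/6,3) (6,3)]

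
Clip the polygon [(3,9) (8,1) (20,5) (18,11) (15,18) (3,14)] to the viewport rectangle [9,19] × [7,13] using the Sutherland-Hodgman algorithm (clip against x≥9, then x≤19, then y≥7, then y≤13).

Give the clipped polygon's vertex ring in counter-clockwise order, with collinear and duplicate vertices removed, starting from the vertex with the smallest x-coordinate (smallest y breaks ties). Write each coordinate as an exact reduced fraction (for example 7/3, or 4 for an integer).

Clipped polygon: [(9,7) (19,7) (19,8) (18,11) (120/7,13) (9,13)]

1. After x ≥ 9: [(9,4/3) (20,5) (18,11) (15,18) (9,16)]
2. After x ≤ 19: [(9,4/3) (19,14/3) (19,8) (18,11) (15,18) (9,16)]
3. After y ≥ 7: [(9,7) (19,7) (19,8) (18,11) (15,18) (9,16)]
4. After y ≤ 13: [(9,13) (9,7) (19,7) (19,8) (18,11) (120/7,13)]
5. Canonical ring: [(9,7) (19,7) (19,8) (18,11) (120/7,13) (9,13)]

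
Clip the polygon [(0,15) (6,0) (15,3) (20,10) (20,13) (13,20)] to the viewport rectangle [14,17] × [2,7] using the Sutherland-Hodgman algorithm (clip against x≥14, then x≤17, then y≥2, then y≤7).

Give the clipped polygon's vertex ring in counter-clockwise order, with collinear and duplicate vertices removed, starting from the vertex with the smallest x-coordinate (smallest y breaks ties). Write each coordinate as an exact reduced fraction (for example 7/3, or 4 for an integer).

Clipped polygon: [(14,8/3) (15,3) (17,29/5) (17,7) (14,7)]

1. After x ≥ 14: [(14,8/3) (15,3) (20,10) (20,13) (14,19)]
2. After x ≤ 17: [(14,8/3) (15,3) (17,29/5) (17,16) (14,19)]
3. After y ≥ 2: [(14,8/3) (15,3) (17,29/5) (17,16) (14,19)]
4. After y ≤ 7: [(14,7) (14,8/3) (15,3) (17,29/5) (17,7)]
5. Canonical ring: [(14,8/3) (15,3) (17,29/5) (17,7) (14,7)]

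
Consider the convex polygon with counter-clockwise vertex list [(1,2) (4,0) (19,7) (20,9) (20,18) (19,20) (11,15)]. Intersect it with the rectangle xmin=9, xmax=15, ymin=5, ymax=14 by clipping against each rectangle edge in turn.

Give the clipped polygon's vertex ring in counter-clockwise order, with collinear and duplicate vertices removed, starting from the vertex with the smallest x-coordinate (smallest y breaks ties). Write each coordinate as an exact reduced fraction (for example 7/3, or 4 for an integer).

Clipped polygon: [(9,5) (103/7,5) (15,77/15) (15,14) (133/13,14) (9,62/5)]

1. After x ≥ 9: [(9,62/5) (9,7/3) (19,7) (20,9) (20,18) (19,20) (11,15)]
2. After x ≤ 15: [(9,62/5) (9,7/3) (15,77/15) (15,35/2) (11,15)]
3. After y ≥ 5: [(9,62/5) (9,5) (103/7,5) (15,77/15) (15,35/2) (11,15)]
4. After y ≤ 14: [(133/13,14) (9,62/5) (9,5) (103/7,5) (15,77/15) (15,14)]
5. Canonical ring: [(9,5) (103/7,5) (15,77/15) (15,14) (133/13,14) (9,62/5)]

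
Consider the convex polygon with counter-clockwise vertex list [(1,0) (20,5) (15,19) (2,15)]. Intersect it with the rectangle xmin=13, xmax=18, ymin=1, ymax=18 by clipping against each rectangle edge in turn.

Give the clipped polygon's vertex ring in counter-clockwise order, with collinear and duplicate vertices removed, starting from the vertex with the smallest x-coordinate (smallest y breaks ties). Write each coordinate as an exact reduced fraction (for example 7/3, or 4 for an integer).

1. After x ≥ 13: [(13,60/19) (20,5) (15,19) (13,239/13)]
2. After x ≤ 18: [(13,60/19) (18,85/19) (18,53/5) (15,19) (13,239/13)]
3. After y ≥ 1: [(13,60/19) (18,85/19) (18,53/5) (15,19) (13,239/13)]
4. After y ≤ 18: [(13,18) (13,60/19) (18,85/19) (18,53/5) (215/14,18)]
5. Canonical ring: [(13,60/19) (18,85/19) (18,53/5) (215/14,18) (13,18)]

Clipped polygon: [(13,60/19) (18,85/19) (18,53/5) (215/14,18) (13,18)]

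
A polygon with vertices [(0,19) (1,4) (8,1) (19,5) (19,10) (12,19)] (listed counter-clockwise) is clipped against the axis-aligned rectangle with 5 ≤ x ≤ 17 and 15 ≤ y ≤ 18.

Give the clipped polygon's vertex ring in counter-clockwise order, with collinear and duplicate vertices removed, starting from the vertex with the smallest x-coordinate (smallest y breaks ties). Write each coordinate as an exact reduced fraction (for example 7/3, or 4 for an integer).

Clipped polygon: [(5,15) (136/9,15) (115/9,18) (5,18)]

1. After x ≥ 5: [(5,19) (5,16/7) (8,1) (19,5) (19,10) (12,19)]
2. After x ≤ 17: [(5,19) (5,16/7) (8,1) (17,47/11) (17,88/7) (12,19)]
3. After y ≥ 15: [(5,19) (5,15) (136/9,15) (12,19)]
4. After y ≤ 18: [(5,18) (5,15) (136/9,15) (115/9,18)]
5. Canonical ring: [(5,15) (136/9,15) (115/9,18) (5,18)]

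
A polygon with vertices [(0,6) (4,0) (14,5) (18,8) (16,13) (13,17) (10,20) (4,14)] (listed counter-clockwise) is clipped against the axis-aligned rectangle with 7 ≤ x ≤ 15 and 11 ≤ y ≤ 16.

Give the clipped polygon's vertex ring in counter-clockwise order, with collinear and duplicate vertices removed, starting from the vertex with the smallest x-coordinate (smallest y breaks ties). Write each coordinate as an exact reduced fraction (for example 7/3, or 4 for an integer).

Clipped polygon: [(7,11) (15,11) (15,43/3) (55/4,16) (7,16)]

1. After x ≥ 7: [(7,3/2) (14,5) (18,8) (16,13) (13,17) (10,20) (7,17)]
2. After x ≤ 15: [(7,3/2) (14,5) (15,23/4) (15,43/3) (13,17) (10,20) (7,17)]
3. After y ≥ 11: [(7,11) (15,11) (15,43/3) (13,17) (10,20) (7,17)]
4. After y ≤ 16: [(7,16) (7,11) (15,11) (15,43/3) (55/4,16)]
5. Canonical ring: [(7,11) (15,11) (15,43/3) (55/4,16) (7,16)]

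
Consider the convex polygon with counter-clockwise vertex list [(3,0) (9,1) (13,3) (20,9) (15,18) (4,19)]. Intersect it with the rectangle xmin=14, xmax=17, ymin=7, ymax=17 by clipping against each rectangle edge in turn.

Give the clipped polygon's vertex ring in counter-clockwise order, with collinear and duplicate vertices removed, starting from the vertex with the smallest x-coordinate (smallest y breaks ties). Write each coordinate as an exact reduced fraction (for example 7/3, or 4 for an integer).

1. After x ≥ 14: [(14,27/7) (20,9) (15,18) (14,199/11)]
2. After x ≤ 17: [(14,27/7) (17,45/7) (17,72/5) (15,18) (14,199/11)]
3. After y ≥ 7: [(14,7) (17,7) (17,72/5) (15,18) (14,199/11)]
4. After y ≤ 17: [(14,17) (14,7) (17,7) (17,72/5) (140/9,17)]
5. Canonical ring: [(14,7) (17,7) (17,72/5) (140/9,17) (14,17)]

Clipped polygon: [(14,7) (17,7) (17,72/5) (140/9,17) (14,17)]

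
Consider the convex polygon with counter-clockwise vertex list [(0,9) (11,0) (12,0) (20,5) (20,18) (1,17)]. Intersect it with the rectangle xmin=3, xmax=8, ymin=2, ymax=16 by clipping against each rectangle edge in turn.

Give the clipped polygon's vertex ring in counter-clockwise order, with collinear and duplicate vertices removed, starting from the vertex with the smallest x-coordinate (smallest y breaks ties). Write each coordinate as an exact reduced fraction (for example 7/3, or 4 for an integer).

1. After x ≥ 3: [(3,72/11) (11,0) (12,0) (20,5) (20,18) (3,325/19)]
2. After x ≤ 8: [(3,72/11) (8,27/11) (8,330/19) (3,325/19)]
3. After y ≥ 2: [(3,72/11) (8,27/11) (8,330/19) (3,325/19)]
4. After y ≤ 16: [(3,16) (3,72/11) (8,27/11) (8,16)]
5. Canonical ring: [(3,72/11) (8,27/11) (8,16) (3,16)]

Clipped polygon: [(3,72/11) (8,27/11) (8,16) (3,16)]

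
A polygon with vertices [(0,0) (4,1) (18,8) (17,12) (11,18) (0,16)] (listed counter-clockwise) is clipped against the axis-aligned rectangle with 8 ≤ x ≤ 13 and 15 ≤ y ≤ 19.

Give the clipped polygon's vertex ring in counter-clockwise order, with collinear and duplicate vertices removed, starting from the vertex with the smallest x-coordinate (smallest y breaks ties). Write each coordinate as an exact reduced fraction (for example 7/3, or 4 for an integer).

1. After x ≥ 8: [(8,3) (18,8) (17,12) (11,18) (8,192/11)]
2. After x ≤ 13: [(8,3) (13,11/2) (13,16) (11,18) (8,192/11)]
3. After y ≥ 15: [(8,15) (13,15) (13,16) (11,18) (8,192/11)]
4. After y ≤ 19: [(8,15) (13,15) (13,16) (11,18) (8,192/11)]
5. Canonical ring: [(8,15) (13,15) (13,16) (11,18) (8,192/11)]

Clipped polygon: [(8,15) (13,15) (13,16) (11,18) (8,192/11)]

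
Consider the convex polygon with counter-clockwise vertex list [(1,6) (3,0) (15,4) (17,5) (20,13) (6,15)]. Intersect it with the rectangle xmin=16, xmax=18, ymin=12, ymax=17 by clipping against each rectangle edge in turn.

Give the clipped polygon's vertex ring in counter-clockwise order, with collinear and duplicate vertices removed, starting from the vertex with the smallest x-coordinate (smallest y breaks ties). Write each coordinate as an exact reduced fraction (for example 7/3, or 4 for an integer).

Clipped polygon: [(16,12) (18,12) (18,93/7) (16,95/7)]

1. After x ≥ 16: [(16,9/2) (17,5) (20,13) (16,95/7)]
2. After x ≤ 18: [(16,9/2) (17,5) (18,23/3) (18,93/7) (16,95/7)]
3. After y ≥ 12: [(16,12) (18,12) (18,93/7) (16,95/7)]
4. After y ≤ 17: [(16,12) (18,12) (18,93/7) (16,95/7)]
5. Canonical ring: [(16,12) (18,12) (18,93/7) (16,95/7)]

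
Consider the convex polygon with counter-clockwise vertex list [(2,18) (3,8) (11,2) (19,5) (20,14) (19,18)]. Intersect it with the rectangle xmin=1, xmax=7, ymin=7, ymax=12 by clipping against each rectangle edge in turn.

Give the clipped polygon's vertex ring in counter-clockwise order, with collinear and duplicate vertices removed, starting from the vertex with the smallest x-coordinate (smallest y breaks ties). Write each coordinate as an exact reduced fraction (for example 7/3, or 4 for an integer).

1. After x ≥ 1: [(2,18) (3,8) (11,2) (19,5) (20,14) (19,18)]
2. After x ≤ 7: [(7,18) (2,18) (3,8) (7,5)]
3. After y ≥ 7: [(7,7) (7,18) (2,18) (3,8) (13/3,7)]
4. After y ≤ 12: [(7,7) (7,12) (13/5,12) (3,8) (13/3,7)]
5. Canonical ring: [(13/5,12) (3,8) (13/3,7) (7,7) (7,12)]

Clipped polygon: [(13/5,12) (3,8) (13/3,7) (7,7) (7,12)]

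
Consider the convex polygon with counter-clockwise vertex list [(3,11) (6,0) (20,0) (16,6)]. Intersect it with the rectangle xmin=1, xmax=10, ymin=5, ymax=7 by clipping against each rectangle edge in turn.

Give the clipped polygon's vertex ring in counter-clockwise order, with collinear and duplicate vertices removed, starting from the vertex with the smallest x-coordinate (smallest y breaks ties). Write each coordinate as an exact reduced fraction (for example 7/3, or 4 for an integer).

1. After x ≥ 1: [(3,11) (6,0) (20,0) (16,6)]
2. After x ≤ 10: [(10,108/13) (3,11) (6,0) (10,0)]
3. After y ≥ 5: [(10,5) (10,108/13) (3,11) (51/11,5)]
4. After y ≤ 7: [(10,5) (10,7) (45/11,7) (51/11,5)]
5. Canonical ring: [(45/11,7) (51/11,5) (10,5) (10,7)]

Clipped polygon: [(45/11,7) (51/11,5) (10,5) (10,7)]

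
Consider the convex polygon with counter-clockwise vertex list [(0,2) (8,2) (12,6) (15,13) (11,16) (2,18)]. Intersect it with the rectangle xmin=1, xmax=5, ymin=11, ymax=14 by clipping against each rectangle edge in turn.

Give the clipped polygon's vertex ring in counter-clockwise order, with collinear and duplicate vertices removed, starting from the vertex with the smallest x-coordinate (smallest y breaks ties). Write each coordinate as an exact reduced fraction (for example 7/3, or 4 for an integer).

Clipped polygon: [(9/8,11) (5,11) (5,14) (3/2,14)]

1. After x ≥ 1: [(1,10) (1,2) (8,2) (12,6) (15,13) (11,16) (2,18)]
2. After x ≤ 5: [(1,10) (1,2) (5,2) (5,52/3) (2,18)]
3. After y ≥ 11: [(9/8,11) (5,11) (5,52/3) (2,18)]
4. After y ≤ 14: [(3/2,14) (9/8,11) (5,11) (5,14)]
5. Canonical ring: [(9/8,11) (5,11) (5,14) (3/2,14)]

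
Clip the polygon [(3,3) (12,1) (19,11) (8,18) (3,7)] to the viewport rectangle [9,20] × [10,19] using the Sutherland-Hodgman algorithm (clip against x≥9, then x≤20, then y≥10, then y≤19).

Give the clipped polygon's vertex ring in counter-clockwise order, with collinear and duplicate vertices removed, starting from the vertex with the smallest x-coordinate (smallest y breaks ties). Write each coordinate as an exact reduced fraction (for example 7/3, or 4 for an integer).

1. After x ≥ 9: [(9,5/3) (12,1) (19,11) (9,191/11)]
2. After x ≤ 20: [(9,5/3) (12,1) (19,11) (9,191/11)]
3. After y ≥ 10: [(9,10) (183/10,10) (19,11) (9,191/11)]
4. After y ≤ 19: [(9,10) (183/10,10) (19,11) (9,191/11)]
5. Canonical ring: [(9,10) (183/10,10) (19,11) (9,191/11)]

Clipped polygon: [(9,10) (183/10,10) (19,11) (9,191/11)]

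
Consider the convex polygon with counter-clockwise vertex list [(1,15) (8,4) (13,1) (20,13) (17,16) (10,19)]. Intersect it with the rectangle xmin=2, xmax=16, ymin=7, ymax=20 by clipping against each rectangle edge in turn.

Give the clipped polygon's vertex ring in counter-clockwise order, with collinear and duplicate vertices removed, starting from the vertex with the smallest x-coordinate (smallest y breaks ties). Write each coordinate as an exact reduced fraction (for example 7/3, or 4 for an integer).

Clipped polygon: [(2,94/7) (67/11,7) (16,7) (16,115/7) (10,19) (2,139/9)]

1. After x ≥ 2: [(2,139/9) (2,94/7) (8,4) (13,1) (20,13) (17,16) (10,19)]
2. After x ≤ 16: [(2,139/9) (2,94/7) (8,4) (13,1) (16,43/7) (16,115/7) (10,19)]
3. After y ≥ 7: [(2,139/9) (2,94/7) (67/11,7) (16,7) (16,115/7) (10,19)]
4. After y ≤ 20: [(2,139/9) (2,94/7) (67/11,7) (16,7) (16,115/7) (10,19)]
5. Canonical ring: [(2,94/7) (67/11,7) (16,7) (16,115/7) (10,19) (2,139/9)]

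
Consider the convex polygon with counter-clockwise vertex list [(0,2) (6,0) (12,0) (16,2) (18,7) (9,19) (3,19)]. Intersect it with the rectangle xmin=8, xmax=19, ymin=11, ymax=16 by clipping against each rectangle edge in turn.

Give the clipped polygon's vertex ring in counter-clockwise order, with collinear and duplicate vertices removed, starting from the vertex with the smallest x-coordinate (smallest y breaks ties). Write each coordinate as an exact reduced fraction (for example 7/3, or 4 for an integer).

Clipped polygon: [(8,11) (15,11) (45/4,16) (8,16)]

1. After x ≥ 8: [(8,0) (12,0) (16,2) (18,7) (9,19) (8,19)]
2. After x ≤ 19: [(8,0) (12,0) (16,2) (18,7) (9,19) (8,19)]
3. After y ≥ 11: [(8,11) (15,11) (9,19) (8,19)]
4. After y ≤ 16: [(8,16) (8,11) (15,11) (45/4,16)]
5. Canonical ring: [(8,11) (15,11) (45/4,16) (8,16)]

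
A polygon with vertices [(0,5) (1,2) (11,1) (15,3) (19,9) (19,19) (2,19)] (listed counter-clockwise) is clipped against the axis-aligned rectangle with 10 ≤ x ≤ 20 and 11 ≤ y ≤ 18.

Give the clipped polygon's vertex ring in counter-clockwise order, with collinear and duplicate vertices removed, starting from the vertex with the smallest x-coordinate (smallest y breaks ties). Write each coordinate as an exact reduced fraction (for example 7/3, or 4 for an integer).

Clipped polygon: [(10,11) (19,11) (19,18) (10,18)]

1. After x ≥ 10: [(10,11/10) (11,1) (15,3) (19,9) (19,19) (10,19)]
2. After x ≤ 20: [(10,11/10) (11,1) (15,3) (19,9) (19,19) (10,19)]
3. After y ≥ 11: [(10,11) (19,11) (19,19) (10,19)]
4. After y ≤ 18: [(10,18) (10,11) (19,11) (19,18)]
5. Canonical ring: [(10,11) (19,11) (19,18) (10,18)]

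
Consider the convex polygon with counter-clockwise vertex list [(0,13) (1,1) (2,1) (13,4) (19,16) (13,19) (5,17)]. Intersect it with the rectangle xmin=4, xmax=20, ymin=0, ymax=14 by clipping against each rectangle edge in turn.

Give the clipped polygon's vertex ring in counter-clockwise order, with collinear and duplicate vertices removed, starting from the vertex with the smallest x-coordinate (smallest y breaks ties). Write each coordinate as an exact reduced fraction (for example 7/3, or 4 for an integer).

1. After x ≥ 4: [(4,81/5) (4,17/11) (13,4) (19,16) (13,19) (5,17)]
2. After x ≤ 20: [(4,81/5) (4,17/11) (13,4) (19,16) (13,19) (5,17)]
3. After y ≥ 0: [(4,81/5) (4,17/11) (13,4) (19,16) (13,19) (5,17)]
4. After y ≤ 14: [(4,14) (4,17/11) (13,4) (18,14)]
5. Canonical ring: [(4,17/11) (13,4) (18,14) (4,14)]

Clipped polygon: [(4,17/11) (13,4) (18,14) (4,14)]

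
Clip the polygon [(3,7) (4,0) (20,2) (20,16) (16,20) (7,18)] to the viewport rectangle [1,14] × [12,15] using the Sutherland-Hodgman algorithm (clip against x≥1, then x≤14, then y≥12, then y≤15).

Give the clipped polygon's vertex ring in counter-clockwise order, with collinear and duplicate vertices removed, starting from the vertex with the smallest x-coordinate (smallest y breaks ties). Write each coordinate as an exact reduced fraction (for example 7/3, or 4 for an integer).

Clipped polygon: [(53/11,12) (14,12) (14,15) (65/11,15)]

1. After x ≥ 1: [(3,7) (4,0) (20,2) (20,16) (16,20) (7,18)]
2. After x ≤ 14: [(3,7) (4,0) (14,5/4) (14,176/9) (7,18)]
3. After y ≥ 12: [(53/11,12) (14,12) (14,176/9) (7,18)]
4. After y ≤ 15: [(65/11,15) (53/11,12) (14,12) (14,15)]
5. Canonical ring: [(53/11,12) (14,12) (14,15) (65/11,15)]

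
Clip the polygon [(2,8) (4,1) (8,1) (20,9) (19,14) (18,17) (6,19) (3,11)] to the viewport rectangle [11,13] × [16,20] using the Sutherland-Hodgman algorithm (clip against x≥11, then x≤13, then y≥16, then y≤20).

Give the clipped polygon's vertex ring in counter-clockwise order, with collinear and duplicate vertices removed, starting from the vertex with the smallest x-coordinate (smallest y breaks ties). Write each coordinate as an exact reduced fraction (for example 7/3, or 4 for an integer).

Clipped polygon: [(11,16) (13,16) (13,107/6) (11,109/6)]

1. After x ≥ 11: [(11,3) (20,9) (19,14) (18,17) (11,109/6)]
2. After x ≤ 13: [(11,3) (13,13/3) (13,107/6) (11,109/6)]
3. After y ≥ 16: [(11,16) (13,16) (13,107/6) (11,109/6)]
4. After y ≤ 20: [(11,16) (13,16) (13,107/6) (11,109/6)]
5. Canonical ring: [(11,16) (13,16) (13,107/6) (11,109/6)]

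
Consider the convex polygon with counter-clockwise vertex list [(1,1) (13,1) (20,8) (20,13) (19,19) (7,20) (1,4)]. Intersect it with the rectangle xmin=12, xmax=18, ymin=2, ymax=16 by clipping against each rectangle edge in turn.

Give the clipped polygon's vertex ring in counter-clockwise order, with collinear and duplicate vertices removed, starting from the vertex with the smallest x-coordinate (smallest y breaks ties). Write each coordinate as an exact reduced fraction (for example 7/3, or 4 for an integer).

Clipped polygon: [(12,2) (14,2) (18,6) (18,16) (12,16)]

1. After x ≥ 12: [(12,1) (13,1) (20,8) (20,13) (19,19) (12,235/12)]
2. After x ≤ 18: [(12,1) (13,1) (18,6) (18,229/12) (12,235/12)]
3. After y ≥ 2: [(12,2) (14,2) (18,6) (18,229/12) (12,235/12)]
4. After y ≤ 16: [(12,16) (12,2) (14,2) (18,6) (18,16)]
5. Canonical ring: [(12,2) (14,2) (18,6) (18,16) (12,16)]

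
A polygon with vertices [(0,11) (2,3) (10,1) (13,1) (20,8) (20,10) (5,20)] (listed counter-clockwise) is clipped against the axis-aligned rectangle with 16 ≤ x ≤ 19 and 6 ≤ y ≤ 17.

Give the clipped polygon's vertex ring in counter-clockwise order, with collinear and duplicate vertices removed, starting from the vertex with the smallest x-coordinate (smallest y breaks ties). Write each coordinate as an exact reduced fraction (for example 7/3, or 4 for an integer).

1. After x ≥ 16: [(16,4) (20,8) (20,10) (16,38/3)]
2. After x ≤ 19: [(16,4) (19,7) (19,32/3) (16,38/3)]
3. After y ≥ 6: [(16,6) (18,6) (19,7) (19,32/3) (16,38/3)]
4. After y ≤ 17: [(16,6) (18,6) (19,7) (19,32/3) (16,38/3)]
5. Canonical ring: [(16,6) (18,6) (19,7) (19,32/3) (16,38/3)]

Clipped polygon: [(16,6) (18,6) (19,7) (19,32/3) (16,38/3)]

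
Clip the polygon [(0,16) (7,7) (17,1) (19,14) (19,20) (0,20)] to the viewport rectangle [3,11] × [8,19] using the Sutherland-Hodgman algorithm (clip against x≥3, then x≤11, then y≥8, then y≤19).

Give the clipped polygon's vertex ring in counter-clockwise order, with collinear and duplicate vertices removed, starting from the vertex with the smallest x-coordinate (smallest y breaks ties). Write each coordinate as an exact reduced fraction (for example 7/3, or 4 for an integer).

Clipped polygon: [(3,85/7) (56/9,8) (11,8) (11,19) (3,19)]

1. After x ≥ 3: [(3,85/7) (7,7) (17,1) (19,14) (19,20) (3,20)]
2. After x ≤ 11: [(3,85/7) (7,7) (11,23/5) (11,20) (3,20)]
3. After y ≥ 8: [(3,85/7) (56/9,8) (11,8) (11,20) (3,20)]
4. After y ≤ 19: [(3,19) (3,85/7) (56/9,8) (11,8) (11,19)]
5. Canonical ring: [(3,85/7) (56/9,8) (11,8) (11,19) (3,19)]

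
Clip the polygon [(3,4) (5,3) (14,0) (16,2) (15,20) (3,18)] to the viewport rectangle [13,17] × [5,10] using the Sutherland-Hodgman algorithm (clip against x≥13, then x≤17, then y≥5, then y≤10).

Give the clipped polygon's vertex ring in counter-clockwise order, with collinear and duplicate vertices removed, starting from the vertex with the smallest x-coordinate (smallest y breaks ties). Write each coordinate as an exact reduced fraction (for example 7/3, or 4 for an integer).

1. After x ≥ 13: [(13,1/3) (14,0) (16,2) (15,20) (13,59/3)]
2. After x ≤ 17: [(13,1/3) (14,0) (16,2) (15,20) (13,59/3)]
3. After y ≥ 5: [(13,5) (95/6,5) (15,20) (13,59/3)]
4. After y ≤ 10: [(13,10) (13,5) (95/6,5) (140/9,10)]
5. Canonical ring: [(13,5) (95/6,5) (140/9,10) (13,10)]

Clipped polygon: [(13,5) (95/6,5) (140/9,10) (13,10)]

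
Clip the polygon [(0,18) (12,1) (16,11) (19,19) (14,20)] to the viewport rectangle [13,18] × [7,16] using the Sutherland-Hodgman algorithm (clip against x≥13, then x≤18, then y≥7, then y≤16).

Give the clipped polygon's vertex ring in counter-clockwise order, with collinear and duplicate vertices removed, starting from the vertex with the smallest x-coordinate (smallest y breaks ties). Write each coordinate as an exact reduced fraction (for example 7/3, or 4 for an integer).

Clipped polygon: [(13,7) (72/5,7) (16,11) (143/8,16) (13,16)]

1. After x ≥ 13: [(13,139/7) (13,7/2) (16,11) (19,19) (14,20)]
2. After x ≤ 18: [(13,139/7) (13,7/2) (16,11) (18,49/3) (18,96/5) (14,20)]
3. After y ≥ 7: [(13,139/7) (13,7) (72/5,7) (16,11) (18,49/3) (18,96/5) (14,20)]
4. After y ≤ 16: [(13,16) (13,7) (72/5,7) (16,11) (143/8,16)]
5. Canonical ring: [(13,7) (72/5,7) (16,11) (143/8,16) (13,16)]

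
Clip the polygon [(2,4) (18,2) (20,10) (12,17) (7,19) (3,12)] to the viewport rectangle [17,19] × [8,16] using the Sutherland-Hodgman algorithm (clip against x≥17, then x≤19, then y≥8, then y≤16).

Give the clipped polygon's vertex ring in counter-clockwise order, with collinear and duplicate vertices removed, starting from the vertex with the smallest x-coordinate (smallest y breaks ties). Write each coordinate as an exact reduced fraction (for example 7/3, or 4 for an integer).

1. After x ≥ 17: [(17,17/8) (18,2) (20,10) (17,101/8)]
2. After x ≤ 19: [(17,17/8) (18,2) (19,6) (19,87/8) (17,101/8)]
3. After y ≥ 8: [(17,8) (19,8) (19,87/8) (17,101/8)]
4. After y ≤ 16: [(17,8) (19,8) (19,87/8) (17,101/8)]
5. Canonical ring: [(17,8) (19,8) (19,87/8) (17,101/8)]

Clipped polygon: [(17,8) (19,8) (19,87/8) (17,101/8)]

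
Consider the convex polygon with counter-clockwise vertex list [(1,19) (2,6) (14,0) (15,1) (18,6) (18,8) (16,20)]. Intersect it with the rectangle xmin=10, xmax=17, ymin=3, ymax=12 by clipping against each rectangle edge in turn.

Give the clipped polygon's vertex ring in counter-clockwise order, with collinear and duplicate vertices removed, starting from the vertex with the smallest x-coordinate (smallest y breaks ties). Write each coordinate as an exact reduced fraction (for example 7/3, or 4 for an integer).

1. After x ≥ 10: [(10,98/5) (10,2) (14,0) (15,1) (18,6) (18,8) (16,20)]
2. After x ≤ 17: [(10,98/5) (10,2) (14,0) (15,1) (17,13/3) (17,14) (16,20)]
3. After y ≥ 3: [(10,98/5) (10,3) (81/5,3) (17,13/3) (17,14) (16,20)]
4. After y ≤ 12: [(10,12) (10,3) (81/5,3) (17,13/3) (17,12)]
5. Canonical ring: [(10,3) (81/5,3) (17,13/3) (17,12) (10,12)]

Clipped polygon: [(10,3) (81/5,3) (17,13/3) (17,12) (10,12)]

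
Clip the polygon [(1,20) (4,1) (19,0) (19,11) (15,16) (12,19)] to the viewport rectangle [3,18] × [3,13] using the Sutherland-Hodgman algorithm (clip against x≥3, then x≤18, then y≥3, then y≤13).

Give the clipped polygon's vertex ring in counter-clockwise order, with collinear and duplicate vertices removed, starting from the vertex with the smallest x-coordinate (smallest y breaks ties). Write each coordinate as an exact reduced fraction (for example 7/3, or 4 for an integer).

1. After x ≥ 3: [(3,218/11) (3,22/3) (4,1) (19,0) (19,11) (15,16) (12,19)]
2. After x ≤ 18: [(3,218/11) (3,22/3) (4,1) (18,1/15) (18,49/4) (15,16) (12,19)]
3. After y ≥ 3: [(3,218/11) (3,22/3) (70/19,3) (18,3) (18,49/4) (15,16) (12,19)]
4. After y ≤ 13: [(3,13) (3,22/3) (70/19,3) (18,3) (18,49/4) (87/5,13)]
5. Canonical ring: [(3,22/3) (70/19,3) (18,3) (18,49/4) (87/5,13) (3,13)]

Clipped polygon: [(3,22/3) (70/19,3) (18,3) (18,49/4) (87/5,13) (3,13)]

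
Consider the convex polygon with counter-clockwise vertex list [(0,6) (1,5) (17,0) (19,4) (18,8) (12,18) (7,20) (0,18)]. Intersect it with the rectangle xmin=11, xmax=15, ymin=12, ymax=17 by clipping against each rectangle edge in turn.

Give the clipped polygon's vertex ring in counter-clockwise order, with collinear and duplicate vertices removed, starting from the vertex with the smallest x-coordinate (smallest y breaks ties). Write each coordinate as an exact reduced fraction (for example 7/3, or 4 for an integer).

Clipped polygon: [(11,12) (15,12) (15,13) (63/5,17) (11,17)]

1. After x ≥ 11: [(11,15/8) (17,0) (19,4) (18,8) (12,18) (11,92/5)]
2. After x ≤ 15: [(11,15/8) (15,5/8) (15,13) (12,18) (11,92/5)]
3. After y ≥ 12: [(11,12) (15,12) (15,13) (12,18) (11,92/5)]
4. After y ≤ 17: [(11,17) (11,12) (15,12) (15,13) (63/5,17)]
5. Canonical ring: [(11,12) (15,12) (15,13) (63/5,17) (11,17)]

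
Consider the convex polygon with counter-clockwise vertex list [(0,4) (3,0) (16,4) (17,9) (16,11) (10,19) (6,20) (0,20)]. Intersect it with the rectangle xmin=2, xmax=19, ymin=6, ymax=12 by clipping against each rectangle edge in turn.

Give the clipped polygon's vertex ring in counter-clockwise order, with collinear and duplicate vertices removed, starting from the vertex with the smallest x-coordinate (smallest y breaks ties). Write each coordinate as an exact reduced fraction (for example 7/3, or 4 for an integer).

Clipped polygon: [(2,6) (82/5,6) (17,9) (16,11) (61/4,12) (2,12)]

1. After x ≥ 2: [(2,4/3) (3,0) (16,4) (17,9) (16,11) (10,19) (6,20) (2,20)]
2. After x ≤ 19: [(2,4/3) (3,0) (16,4) (17,9) (16,11) (10,19) (6,20) (2,20)]
3. After y ≥ 6: [(2,6) (82/5,6) (17,9) (16,11) (10,19) (6,20) (2,20)]
4. After y ≤ 12: [(2,12) (2,6) (82/5,6) (17,9) (16,11) (61/4,12)]
5. Canonical ring: [(2,6) (82/5,6) (17,9) (16,11) (61/4,12) (2,12)]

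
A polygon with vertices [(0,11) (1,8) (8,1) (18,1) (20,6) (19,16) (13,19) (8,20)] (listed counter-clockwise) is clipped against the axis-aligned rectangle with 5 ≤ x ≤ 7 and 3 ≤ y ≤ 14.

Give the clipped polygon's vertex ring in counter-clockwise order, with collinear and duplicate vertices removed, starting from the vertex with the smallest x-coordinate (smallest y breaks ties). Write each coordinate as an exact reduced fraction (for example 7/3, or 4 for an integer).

Clipped polygon: [(5,4) (6,3) (7,3) (7,14) (5,14)]

1. After x ≥ 5: [(5,133/8) (5,4) (8,1) (18,1) (20,6) (19,16) (13,19) (8,20)]
2. After x ≤ 7: [(7,151/8) (5,133/8) (5,4) (7,2)]
3. After y ≥ 3: [(7,3) (7,151/8) (5,133/8) (5,4) (6,3)]
4. After y ≤ 14: [(7,3) (7,14) (5,14) (5,4) (6,3)]
5. Canonical ring: [(5,4) (6,3) (7,3) (7,14) (5,14)]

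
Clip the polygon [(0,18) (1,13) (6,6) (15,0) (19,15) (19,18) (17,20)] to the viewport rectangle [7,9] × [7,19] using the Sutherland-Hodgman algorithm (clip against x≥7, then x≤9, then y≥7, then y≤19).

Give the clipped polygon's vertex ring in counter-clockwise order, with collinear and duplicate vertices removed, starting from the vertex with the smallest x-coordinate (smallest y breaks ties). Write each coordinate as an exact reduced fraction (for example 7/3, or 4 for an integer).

Clipped polygon: [(7,7) (9,7) (9,19) (17/2,19) (7,320/17)]

1. After x ≥ 7: [(7,320/17) (7,16/3) (15,0) (19,15) (19,18) (17,20)]
2. After x ≤ 9: [(9,324/17) (7,320/17) (7,16/3) (9,4)]
3. After y ≥ 7: [(9,7) (9,324/17) (7,320/17) (7,7)]
4. After y ≤ 19: [(9,7) (9,19) (17/2,19) (7,320/17) (7,7)]
5. Canonical ring: [(7,7) (9,7) (9,19) (17/2,19) (7,320/17)]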